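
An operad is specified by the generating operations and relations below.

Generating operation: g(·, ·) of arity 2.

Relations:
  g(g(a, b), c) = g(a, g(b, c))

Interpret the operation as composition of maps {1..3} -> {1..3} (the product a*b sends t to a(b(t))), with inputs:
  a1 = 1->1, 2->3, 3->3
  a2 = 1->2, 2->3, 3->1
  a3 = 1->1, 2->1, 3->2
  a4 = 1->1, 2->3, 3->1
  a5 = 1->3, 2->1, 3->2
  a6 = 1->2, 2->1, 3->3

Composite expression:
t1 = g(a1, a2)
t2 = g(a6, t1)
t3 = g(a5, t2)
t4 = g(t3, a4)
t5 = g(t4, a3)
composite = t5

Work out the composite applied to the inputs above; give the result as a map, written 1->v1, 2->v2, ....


g(a1, a2) = 1->3, 2->3, 3->1
g(a6, g(a1, a2)) = 1->3, 2->3, 3->2
g(a5, g(a6, g(a1, a2))) = 1->2, 2->2, 3->1
g(g(a5, g(a6, g(a1, a2))), a4) = 1->2, 2->1, 3->2
g(g(g(a5, g(a6, g(a1, a2))), a4), a3) = 1->2, 2->2, 3->1

1->2, 2->2, 3->1


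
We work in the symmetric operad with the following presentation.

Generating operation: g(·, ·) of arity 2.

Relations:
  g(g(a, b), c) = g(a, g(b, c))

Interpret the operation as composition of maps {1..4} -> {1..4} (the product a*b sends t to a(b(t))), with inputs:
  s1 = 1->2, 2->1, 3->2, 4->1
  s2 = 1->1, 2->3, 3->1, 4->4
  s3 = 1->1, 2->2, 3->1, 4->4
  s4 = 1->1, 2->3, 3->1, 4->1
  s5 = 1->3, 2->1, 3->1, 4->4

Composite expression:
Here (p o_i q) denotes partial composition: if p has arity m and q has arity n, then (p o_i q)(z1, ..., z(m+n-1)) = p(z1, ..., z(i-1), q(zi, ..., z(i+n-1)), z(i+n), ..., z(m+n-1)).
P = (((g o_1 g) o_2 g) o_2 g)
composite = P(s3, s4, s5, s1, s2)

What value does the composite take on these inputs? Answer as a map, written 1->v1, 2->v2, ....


1->1, 2->1, 3->1, 4->1

g(s4, s5) = 1->1, 2->1, 3->1, 4->1
g(g(s4, s5), s1) = 1->1, 2->1, 3->1, 4->1
g(s3, g(g(s4, s5), s1)) = 1->1, 2->1, 3->1, 4->1
g(g(s3, g(g(s4, s5), s1)), s2) = 1->1, 2->1, 3->1, 4->1


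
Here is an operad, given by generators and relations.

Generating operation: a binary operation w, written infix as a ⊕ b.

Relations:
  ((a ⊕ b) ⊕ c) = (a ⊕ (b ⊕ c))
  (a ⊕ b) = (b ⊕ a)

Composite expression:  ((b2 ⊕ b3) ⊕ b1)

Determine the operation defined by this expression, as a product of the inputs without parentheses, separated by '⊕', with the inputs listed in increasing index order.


b1 ⊕ b2 ⊕ b3

Reordering under w is free, so list the b-inputs canonically.
(b2 ⊕ b3) flattens to b2 ⊕ b3
((b2 ⊕ b3) ⊕ b1) flattens to b2 ⊕ b3 ⊕ b1
the factors in increasing index order: b1 ⊕ b2 ⊕ b3


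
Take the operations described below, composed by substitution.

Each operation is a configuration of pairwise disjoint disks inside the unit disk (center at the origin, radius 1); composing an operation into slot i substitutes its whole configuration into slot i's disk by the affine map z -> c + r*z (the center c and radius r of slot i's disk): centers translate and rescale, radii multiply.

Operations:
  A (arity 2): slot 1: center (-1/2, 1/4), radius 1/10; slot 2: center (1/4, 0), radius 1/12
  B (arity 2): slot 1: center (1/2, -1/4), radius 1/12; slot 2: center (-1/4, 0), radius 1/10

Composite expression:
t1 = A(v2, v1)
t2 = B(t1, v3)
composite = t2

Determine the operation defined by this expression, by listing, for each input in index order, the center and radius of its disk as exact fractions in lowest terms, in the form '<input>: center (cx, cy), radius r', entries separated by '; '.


v1: center (25/48, -1/4), radius 1/144; v2: center (11/24, -11/48), radius 1/120; v3: center (-1/4, 0), radius 1/10

Affine substitution under B: radii multiply and v-centers shift.
for v2, the 2-step affine chain lands on center (11/24, -11/48), radius 1/120
for v1, the 2-step affine chain lands on center (25/48, -1/4), radius 1/144
for v3, the 1-step affine chain lands on center (-1/4, 0), radius 1/10


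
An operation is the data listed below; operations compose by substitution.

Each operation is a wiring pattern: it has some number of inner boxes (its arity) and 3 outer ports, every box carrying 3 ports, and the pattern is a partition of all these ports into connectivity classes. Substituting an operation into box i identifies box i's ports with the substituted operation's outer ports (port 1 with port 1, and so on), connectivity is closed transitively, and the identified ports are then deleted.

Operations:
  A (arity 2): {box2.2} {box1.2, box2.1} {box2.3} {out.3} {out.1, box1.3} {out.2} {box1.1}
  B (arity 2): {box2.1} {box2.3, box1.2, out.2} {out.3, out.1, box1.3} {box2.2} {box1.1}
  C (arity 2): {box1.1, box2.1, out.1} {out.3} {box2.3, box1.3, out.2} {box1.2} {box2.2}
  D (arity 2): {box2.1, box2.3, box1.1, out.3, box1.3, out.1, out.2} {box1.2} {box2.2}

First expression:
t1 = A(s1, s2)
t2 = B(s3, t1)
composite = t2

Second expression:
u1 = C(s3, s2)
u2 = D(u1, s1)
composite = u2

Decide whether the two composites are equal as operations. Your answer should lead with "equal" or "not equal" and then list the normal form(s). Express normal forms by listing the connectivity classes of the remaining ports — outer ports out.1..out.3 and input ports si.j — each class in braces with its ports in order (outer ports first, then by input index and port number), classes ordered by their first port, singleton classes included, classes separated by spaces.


not equal; the first gives {out.1, out.3, s3.3} {out.2, s3.2} {s1.1} {s1.2, s2.1} {s1.3} {s2.2} {s2.3} {s3.1} and the second {out.1, out.2, out.3, s1.1, s1.3, s2.1, s3.1} {s1.2} {s2.2} {s2.3, s3.3} {s3.2}


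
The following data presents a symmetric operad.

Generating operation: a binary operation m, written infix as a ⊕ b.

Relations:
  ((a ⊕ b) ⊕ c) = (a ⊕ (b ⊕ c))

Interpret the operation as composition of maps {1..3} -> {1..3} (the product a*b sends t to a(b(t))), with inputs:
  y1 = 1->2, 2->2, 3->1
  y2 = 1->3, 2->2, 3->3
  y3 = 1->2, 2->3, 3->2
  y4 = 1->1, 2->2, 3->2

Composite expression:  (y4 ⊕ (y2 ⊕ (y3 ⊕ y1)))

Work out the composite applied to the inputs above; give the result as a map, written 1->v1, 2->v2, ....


1->2, 2->2, 3->2

(y3 ⊕ y1) = 1->3, 2->3, 3->2
(y2 ⊕ (y3 ⊕ y1)) = 1->3, 2->3, 3->2
(y4 ⊕ (y2 ⊕ (y3 ⊕ y1))) = 1->2, 2->2, 3->2


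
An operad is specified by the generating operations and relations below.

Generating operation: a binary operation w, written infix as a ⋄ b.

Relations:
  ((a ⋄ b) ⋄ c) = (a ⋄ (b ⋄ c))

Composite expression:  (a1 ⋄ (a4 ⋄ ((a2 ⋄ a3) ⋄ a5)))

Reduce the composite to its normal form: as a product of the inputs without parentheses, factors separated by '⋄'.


a1 ⋄ a4 ⋄ a2 ⋄ a3 ⋄ a5


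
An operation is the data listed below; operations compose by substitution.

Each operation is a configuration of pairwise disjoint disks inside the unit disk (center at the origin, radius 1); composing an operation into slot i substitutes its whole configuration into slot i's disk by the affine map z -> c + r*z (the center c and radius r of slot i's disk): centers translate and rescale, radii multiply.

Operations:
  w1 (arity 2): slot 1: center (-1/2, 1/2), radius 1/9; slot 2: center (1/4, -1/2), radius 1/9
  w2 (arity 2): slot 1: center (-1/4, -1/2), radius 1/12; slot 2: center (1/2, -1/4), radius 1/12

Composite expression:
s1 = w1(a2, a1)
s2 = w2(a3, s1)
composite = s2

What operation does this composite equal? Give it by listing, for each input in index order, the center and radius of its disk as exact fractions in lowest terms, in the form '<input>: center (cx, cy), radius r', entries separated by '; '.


a1: center (25/48, -7/24), radius 1/108; a2: center (11/24, -5/24), radius 1/108; a3: center (-1/4, -1/2), radius 1/12

Nesting under w2 composes maps z -> c + r*z down each a-path.
input a3: applying the 1 nested substitution gives center (-1/4, -1/2), radius 1/12
input a2: applying the 2 nested substitutions gives center (11/24, -5/24), radius 1/108
input a1: applying the 2 nested substitutions gives center (25/48, -7/24), radius 1/108


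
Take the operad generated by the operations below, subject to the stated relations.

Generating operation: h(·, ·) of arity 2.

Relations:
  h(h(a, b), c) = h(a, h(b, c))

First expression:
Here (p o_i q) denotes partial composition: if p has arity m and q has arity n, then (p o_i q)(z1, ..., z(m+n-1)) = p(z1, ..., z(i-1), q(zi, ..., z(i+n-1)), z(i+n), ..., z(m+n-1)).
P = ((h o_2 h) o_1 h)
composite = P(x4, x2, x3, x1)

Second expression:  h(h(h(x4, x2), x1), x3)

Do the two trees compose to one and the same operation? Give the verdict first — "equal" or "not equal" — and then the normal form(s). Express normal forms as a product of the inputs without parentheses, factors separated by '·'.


not equal; the first gives x4 · x2 · x3 · x1 and the second x4 · x2 · x1 · x3

The first expression, normalized: x4 · x2 · x3 · x1
The second expression, normalized: x4 · x2 · x1 · x3
Distinct normal forms: not equal.


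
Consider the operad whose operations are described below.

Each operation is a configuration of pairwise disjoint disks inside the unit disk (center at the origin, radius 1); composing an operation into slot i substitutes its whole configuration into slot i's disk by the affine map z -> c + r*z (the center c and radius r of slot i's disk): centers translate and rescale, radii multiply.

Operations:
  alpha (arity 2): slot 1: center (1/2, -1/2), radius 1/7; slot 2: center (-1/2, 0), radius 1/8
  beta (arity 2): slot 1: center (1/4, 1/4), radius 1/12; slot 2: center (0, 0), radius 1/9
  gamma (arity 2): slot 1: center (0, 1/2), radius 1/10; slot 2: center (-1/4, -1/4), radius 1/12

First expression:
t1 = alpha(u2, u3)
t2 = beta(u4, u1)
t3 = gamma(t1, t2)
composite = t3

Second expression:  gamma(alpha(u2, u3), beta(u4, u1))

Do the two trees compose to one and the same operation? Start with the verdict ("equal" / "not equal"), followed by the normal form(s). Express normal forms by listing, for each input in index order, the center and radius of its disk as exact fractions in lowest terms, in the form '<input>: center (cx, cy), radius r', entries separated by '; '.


Normal form of the first expression: u1: center (-1/4, -1/4), radius 1/108; u2: center (1/20, 9/20), radius 1/70; u3: center (-1/20, 1/2), radius 1/80; u4: center (-11/48, -11/48), radius 1/144
Normal form of the second expression: u1: center (-1/4, -1/4), radius 1/108; u2: center (1/20, 9/20), radius 1/70; u3: center (-1/20, 1/2), radius 1/80; u4: center (-11/48, -11/48), radius 1/144
The normal forms match — equal.

equal; both compose to u1: center (-1/4, -1/4), radius 1/108; u2: center (1/20, 9/20), radius 1/70; u3: center (-1/20, 1/2), radius 1/80; u4: center (-11/48, -11/48), radius 1/144


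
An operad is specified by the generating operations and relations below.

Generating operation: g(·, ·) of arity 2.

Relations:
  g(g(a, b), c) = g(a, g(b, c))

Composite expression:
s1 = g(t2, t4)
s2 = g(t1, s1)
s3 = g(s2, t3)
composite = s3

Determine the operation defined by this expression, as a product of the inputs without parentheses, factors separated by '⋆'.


t1 ⋆ t2 ⋆ t4 ⋆ t3

Associativity of g dissolves the nesting; only the t-input order survives.
g(t2, t4) reduces to t2 ⋆ t4
g(t1, g(t2, t4)) reduces to t1 ⋆ t2 ⋆ t4
g(g(t1, g(t2, t4)), t3) reduces to t1 ⋆ t2 ⋆ t4 ⋆ t3


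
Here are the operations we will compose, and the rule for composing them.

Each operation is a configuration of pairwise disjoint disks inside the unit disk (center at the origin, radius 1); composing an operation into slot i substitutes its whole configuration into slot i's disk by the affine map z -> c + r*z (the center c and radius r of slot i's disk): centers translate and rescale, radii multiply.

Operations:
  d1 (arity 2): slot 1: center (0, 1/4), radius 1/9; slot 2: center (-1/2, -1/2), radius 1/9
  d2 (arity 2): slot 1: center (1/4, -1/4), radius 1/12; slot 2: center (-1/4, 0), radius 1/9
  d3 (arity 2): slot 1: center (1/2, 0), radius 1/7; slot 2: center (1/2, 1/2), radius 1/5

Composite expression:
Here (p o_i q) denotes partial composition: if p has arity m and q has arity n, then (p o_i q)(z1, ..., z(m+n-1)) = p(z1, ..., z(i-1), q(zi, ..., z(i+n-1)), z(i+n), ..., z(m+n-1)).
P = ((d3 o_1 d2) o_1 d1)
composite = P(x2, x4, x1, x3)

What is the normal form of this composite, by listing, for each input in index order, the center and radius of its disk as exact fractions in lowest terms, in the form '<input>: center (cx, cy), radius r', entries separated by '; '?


x1: center (13/28, 0), radius 1/63; x2: center (15/28, -11/336), radius 1/756; x3: center (1/2, 1/2), radius 1/5; x4: center (89/168, -1/24), radius 1/756


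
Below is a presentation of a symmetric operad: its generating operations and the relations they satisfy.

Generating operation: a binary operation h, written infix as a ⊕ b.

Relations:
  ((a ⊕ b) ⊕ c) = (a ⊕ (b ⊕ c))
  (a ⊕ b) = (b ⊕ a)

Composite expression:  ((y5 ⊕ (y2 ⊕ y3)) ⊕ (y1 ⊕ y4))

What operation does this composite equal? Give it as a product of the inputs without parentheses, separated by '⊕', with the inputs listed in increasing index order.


y1 ⊕ y2 ⊕ y3 ⊕ y4 ⊕ y5

Key point: h commutes, so take the y-inputs in any fixed order.
(y2 ⊕ y3) unparenthesizes to y2 ⊕ y3
(y5 ⊕ (y2 ⊕ y3)) unparenthesizes to y5 ⊕ y2 ⊕ y3
(y1 ⊕ y4) unparenthesizes to y1 ⊕ y4
((y5 ⊕ (y2 ⊕ y3)) ⊕ (y1 ⊕ y4)) unparenthesizes to y5 ⊕ y2 ⊕ y3 ⊕ y1 ⊕ y4
commutativity sorts the factors: y1 ⊕ y2 ⊕ y3 ⊕ y4 ⊕ y5


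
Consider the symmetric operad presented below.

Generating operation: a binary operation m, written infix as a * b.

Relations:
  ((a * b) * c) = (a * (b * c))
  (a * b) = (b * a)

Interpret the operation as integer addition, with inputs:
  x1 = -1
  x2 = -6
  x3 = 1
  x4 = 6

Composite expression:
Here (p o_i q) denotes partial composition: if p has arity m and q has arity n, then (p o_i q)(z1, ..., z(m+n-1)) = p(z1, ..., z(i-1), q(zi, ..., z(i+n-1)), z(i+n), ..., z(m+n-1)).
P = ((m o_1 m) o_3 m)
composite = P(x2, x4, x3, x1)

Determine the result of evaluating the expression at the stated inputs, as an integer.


0

(x2 * x4) = 0
(x3 * x1) = 0
((x2 * x4) * (x3 * x1)) = 0


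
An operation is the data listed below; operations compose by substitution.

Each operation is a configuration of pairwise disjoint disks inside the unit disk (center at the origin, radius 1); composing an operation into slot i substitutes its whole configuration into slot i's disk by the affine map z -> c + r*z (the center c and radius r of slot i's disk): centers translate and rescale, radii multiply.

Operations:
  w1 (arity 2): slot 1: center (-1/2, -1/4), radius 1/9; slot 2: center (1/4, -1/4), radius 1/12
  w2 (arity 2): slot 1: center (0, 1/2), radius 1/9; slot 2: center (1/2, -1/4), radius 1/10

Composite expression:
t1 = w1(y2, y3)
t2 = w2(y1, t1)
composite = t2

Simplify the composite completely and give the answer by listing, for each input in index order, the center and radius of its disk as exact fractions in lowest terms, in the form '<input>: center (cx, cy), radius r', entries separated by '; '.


y1: center (0, 1/2), radius 1/9; y2: center (9/20, -11/40), radius 1/90; y3: center (21/40, -11/40), radius 1/120

Nesting under w2 composes maps z -> c + r*z down each y-path.
y1 passes through 1 substitution, ending at center (0, 1/2), radius 1/9
y2 passes through 2 substitutions, ending at center (9/20, -11/40), radius 1/90
y3 passes through 2 substitutions, ending at center (21/40, -11/40), radius 1/120


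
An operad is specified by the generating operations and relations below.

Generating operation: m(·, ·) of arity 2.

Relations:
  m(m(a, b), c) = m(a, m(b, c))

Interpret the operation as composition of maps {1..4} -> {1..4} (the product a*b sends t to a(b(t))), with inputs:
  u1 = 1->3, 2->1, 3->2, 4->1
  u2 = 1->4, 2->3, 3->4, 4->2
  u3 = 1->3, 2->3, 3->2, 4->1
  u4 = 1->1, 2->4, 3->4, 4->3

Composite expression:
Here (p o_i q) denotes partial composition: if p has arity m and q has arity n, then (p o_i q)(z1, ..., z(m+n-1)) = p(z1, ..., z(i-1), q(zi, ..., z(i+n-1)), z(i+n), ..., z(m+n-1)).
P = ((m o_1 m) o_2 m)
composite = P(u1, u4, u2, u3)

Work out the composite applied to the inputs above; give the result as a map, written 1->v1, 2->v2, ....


1->2, 2->2, 3->1, 4->2


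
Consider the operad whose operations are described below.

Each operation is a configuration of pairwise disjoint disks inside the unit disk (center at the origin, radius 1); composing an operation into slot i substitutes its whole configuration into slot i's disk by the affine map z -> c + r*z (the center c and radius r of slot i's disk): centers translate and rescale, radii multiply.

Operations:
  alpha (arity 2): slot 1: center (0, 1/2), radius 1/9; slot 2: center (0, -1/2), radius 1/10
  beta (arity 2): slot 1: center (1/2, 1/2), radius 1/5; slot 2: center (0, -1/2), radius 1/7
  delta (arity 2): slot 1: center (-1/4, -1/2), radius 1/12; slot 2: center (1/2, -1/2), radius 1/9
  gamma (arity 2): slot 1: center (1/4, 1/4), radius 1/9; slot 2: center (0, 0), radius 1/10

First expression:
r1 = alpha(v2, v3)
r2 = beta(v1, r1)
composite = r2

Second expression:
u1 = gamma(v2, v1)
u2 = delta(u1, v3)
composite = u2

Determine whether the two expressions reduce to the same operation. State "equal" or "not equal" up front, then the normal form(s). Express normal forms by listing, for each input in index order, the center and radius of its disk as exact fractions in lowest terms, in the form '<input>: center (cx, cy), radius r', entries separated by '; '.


Reducing the first expression gives v1: center (1/2, 1/2), radius 1/5; v2: center (0, -3/7), radius 1/63; v3: center (0, -4/7), radius 1/70
Reducing the second expression gives v1: center (-1/4, -1/2), radius 1/120; v2: center (-11/48, -23/48), radius 1/108; v3: center (1/2, -1/2), radius 1/9
They disagree, so not equal.

not equal — first v1: center (1/2, 1/2), radius 1/5; v2: center (0, -3/7), radius 1/63; v3: center (0, -4/7), radius 1/70, second v1: center (-1/4, -1/2), radius 1/120; v2: center (-11/48, -23/48), radius 1/108; v3: center (1/2, -1/2), radius 1/9


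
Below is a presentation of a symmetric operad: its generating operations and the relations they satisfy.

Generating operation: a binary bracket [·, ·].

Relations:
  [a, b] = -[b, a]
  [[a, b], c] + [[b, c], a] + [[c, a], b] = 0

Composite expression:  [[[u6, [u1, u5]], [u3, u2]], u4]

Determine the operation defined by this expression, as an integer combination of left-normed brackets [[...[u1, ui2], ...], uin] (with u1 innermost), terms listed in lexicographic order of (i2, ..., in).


[[[[[u1, u5], u6], u2], u3], u4] - [[[[[u1, u5], u6], u3], u2], u4]

A multilinear Lie element is pinned by u1-initial words (u1 innermost).
Composite bracket: [[[u6, [u1, u5]], [u3, u2]], u4]
Applying ab - ba throughout gives 32 signed words (2^5 = 32).
Coefficients come from the u1-initial words:
  sign of u1u5u6u2u3u4 is +1, so it contributes +[[[[[u1, u5], u6], u2], u3], u4]
  sign of u1u5u6u3u2u4 is -1, so it contributes -[[[[[u1, u5], u6], u3], u2], u4]


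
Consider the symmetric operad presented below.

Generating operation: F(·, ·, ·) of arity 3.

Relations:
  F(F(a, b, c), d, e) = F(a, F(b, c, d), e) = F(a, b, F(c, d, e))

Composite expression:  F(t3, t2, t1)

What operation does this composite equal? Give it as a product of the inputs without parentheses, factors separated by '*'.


t3 * t2 * t1

Under associativity of F, the answer is the t's in reading order.
F(t3, t2, t1) spells out as t3 * t2 * t1


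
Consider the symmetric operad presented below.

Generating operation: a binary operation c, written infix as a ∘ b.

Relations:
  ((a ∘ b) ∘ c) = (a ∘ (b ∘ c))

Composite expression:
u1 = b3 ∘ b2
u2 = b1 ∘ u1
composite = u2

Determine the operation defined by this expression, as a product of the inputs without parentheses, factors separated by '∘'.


b1 ∘ b3 ∘ b2

The c-tree's shape is irrelevant; the b-reading-order decides.
(b3 ∘ b2) spells out as b3 ∘ b2
(b1 ∘ (b3 ∘ b2)) spells out as b1 ∘ b3 ∘ b2


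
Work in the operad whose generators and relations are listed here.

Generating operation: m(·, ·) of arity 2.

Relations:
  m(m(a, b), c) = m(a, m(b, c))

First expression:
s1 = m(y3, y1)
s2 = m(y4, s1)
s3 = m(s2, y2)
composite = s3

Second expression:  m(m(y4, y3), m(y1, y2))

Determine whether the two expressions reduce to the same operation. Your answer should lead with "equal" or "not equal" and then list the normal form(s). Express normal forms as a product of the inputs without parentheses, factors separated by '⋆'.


equal — both sides give y4 ⋆ y3 ⋆ y1 ⋆ y2


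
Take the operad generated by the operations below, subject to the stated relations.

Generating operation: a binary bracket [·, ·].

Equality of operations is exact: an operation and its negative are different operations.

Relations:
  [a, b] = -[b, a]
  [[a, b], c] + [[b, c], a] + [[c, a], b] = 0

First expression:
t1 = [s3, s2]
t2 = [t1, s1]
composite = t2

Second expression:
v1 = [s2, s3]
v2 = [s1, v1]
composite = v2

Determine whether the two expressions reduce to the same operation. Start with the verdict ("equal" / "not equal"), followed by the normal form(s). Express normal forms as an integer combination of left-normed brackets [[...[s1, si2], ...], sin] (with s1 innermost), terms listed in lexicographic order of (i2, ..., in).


equal; the common form is [[s1, s2], s3] - [[s1, s3], s2]

The first expression reduces to [[s1, s2], s3] - [[s1, s3], s2]
The second expression reduces to [[s1, s2], s3] - [[s1, s3], s2]
Same normal form: equal.


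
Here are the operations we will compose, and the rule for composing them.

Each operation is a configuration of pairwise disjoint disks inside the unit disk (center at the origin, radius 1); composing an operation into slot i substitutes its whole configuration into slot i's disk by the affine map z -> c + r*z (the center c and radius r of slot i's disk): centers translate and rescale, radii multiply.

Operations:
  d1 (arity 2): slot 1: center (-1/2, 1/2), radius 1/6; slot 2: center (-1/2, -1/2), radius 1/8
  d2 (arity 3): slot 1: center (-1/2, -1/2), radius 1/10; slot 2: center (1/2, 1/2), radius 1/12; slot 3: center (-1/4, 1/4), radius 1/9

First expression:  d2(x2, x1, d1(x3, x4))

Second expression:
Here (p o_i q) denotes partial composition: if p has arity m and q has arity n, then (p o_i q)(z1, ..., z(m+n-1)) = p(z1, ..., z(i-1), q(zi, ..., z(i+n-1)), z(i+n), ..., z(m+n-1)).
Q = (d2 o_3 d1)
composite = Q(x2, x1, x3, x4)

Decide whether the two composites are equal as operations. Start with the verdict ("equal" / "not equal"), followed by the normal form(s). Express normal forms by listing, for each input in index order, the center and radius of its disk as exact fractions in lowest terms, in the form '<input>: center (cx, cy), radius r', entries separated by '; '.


equal: each reduces to x1: center (1/2, 1/2), radius 1/12; x2: center (-1/2, -1/2), radius 1/10; x3: center (-11/36, 11/36), radius 1/54; x4: center (-11/36, 7/36), radius 1/72


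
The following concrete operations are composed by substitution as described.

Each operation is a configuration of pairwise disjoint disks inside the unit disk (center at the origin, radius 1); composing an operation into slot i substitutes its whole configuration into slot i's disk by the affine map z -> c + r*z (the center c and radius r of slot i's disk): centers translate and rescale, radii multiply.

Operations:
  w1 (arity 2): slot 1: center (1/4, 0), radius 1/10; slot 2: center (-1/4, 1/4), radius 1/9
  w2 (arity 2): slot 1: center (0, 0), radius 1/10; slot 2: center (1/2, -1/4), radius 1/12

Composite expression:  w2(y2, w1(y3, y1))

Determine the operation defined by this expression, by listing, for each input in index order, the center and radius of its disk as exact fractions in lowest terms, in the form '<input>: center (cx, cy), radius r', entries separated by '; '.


y1: center (23/48, -11/48), radius 1/108; y2: center (0, 0), radius 1/10; y3: center (25/48, -1/4), radius 1/120


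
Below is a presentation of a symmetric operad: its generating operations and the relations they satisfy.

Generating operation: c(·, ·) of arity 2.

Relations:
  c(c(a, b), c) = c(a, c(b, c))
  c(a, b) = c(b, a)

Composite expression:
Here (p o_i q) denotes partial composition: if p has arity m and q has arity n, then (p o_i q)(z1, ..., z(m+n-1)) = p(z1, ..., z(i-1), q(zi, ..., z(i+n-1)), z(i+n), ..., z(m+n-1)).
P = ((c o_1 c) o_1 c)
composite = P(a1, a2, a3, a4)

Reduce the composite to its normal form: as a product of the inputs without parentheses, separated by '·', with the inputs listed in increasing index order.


Any arrangement under c is one operation, so sort the a-inputs.
c(a1, a2) linearizes to a1 · a2
c(c(a1, a2), a3) linearizes to a1 · a2 · a3
c(c(c(a1, a2), a3), a4) linearizes to a1 · a2 · a3 · a4
reordering the factors by index: a1 · a2 · a3 · a4

a1 · a2 · a3 · a4


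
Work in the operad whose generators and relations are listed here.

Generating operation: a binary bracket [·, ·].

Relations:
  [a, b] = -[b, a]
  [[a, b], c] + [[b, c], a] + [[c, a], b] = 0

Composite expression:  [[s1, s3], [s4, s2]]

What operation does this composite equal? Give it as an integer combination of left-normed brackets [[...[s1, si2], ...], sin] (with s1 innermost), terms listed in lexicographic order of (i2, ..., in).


-[[[s1, s3], s2], s4] + [[[s1, s3], s4], s2]

Skip Jacobi rewriting: expand, keep s1-initial words, read off terms.
Composite bracket: [[s1, s3], [s4, s2]]
Each bracket splits as ab - ba, giving 8 signed words (2^3 = 8).
Only words starting with s1 matter:
  the word s1s3s2s4 carries sign -1 and contributes -[[[s1, s3], s2], s4]
  the word s1s3s4s2 carries sign +1 and contributes +[[[s1, s3], s4], s2]


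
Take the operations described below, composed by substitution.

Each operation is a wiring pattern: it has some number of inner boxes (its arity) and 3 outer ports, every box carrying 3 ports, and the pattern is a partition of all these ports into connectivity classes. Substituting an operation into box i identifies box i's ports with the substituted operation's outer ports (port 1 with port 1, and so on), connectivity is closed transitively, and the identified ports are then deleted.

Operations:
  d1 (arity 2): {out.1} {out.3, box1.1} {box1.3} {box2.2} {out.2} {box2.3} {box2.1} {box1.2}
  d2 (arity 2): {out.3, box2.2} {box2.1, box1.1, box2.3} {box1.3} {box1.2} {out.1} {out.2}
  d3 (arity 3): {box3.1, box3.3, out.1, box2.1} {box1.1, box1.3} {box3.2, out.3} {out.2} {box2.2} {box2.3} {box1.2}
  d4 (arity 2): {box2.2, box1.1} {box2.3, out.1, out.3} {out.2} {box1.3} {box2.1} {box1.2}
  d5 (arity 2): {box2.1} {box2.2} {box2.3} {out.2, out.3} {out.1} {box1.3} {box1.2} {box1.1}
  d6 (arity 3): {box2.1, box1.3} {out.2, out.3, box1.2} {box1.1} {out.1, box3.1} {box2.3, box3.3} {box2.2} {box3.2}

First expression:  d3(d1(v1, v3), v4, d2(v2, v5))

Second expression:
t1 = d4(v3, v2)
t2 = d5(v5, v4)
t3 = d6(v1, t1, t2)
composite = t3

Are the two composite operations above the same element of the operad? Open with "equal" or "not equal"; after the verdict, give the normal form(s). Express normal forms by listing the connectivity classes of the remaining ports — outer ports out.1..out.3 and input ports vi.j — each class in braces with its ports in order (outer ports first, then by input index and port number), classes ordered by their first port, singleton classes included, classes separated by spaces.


Reducing the first expression gives {out.1, v4.1, v5.2} {out.2} {out.3} {v1.1} {v1.2} {v1.3} {v2.1, v5.1, v5.3} {v2.2} {v2.3} {v3.1} {v3.2} {v3.3} {v4.2} {v4.3}
Reducing the second expression gives {out.1} {out.2, out.3, v1.2} {v1.1} {v1.3, v2.3} {v2.1} {v2.2, v3.1} {v3.2} {v3.3} {v4.1} {v4.2} {v4.3} {v5.1} {v5.2} {v5.3}
Different reductions; not equal.

not equal — first {out.1, v4.1, v5.2} {out.2} {out.3} {v1.1} {v1.2} {v1.3} {v2.1, v5.1, v5.3} {v2.2} {v2.3} {v3.1} {v3.2} {v3.3} {v4.2} {v4.3}, second {out.1} {out.2, out.3, v1.2} {v1.1} {v1.3, v2.3} {v2.1} {v2.2, v3.1} {v3.2} {v3.3} {v4.1} {v4.2} {v4.3} {v5.1} {v5.2} {v5.3}


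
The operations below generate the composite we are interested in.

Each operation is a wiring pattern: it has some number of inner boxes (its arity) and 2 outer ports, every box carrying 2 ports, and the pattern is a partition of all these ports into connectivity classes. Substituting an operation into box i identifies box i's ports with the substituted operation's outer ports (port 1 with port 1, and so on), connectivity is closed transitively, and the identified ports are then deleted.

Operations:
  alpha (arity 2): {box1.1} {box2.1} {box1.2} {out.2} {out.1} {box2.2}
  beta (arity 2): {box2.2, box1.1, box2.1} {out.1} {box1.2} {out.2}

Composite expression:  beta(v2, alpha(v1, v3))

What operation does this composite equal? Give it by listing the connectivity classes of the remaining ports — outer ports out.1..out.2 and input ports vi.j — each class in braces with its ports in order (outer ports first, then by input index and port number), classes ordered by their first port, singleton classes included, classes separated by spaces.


{out.1} {out.2} {v1.1} {v1.2} {v2.1} {v2.2} {v3.1} {v3.2}

Treat the ports identified at beta as solder joints: merge, then drop.
composing alpha on (v1, v3), with out.j its own outer ports: {out.1} {out.2} {v1.1} {v1.2} {v3.1} {v3.2}
composing beta on (v2, v1, v3), with out.j its own outer ports: {out.1} {out.2} {v1.1} {v1.2} {v2.1} {v2.2} {v3.1} {v3.2}


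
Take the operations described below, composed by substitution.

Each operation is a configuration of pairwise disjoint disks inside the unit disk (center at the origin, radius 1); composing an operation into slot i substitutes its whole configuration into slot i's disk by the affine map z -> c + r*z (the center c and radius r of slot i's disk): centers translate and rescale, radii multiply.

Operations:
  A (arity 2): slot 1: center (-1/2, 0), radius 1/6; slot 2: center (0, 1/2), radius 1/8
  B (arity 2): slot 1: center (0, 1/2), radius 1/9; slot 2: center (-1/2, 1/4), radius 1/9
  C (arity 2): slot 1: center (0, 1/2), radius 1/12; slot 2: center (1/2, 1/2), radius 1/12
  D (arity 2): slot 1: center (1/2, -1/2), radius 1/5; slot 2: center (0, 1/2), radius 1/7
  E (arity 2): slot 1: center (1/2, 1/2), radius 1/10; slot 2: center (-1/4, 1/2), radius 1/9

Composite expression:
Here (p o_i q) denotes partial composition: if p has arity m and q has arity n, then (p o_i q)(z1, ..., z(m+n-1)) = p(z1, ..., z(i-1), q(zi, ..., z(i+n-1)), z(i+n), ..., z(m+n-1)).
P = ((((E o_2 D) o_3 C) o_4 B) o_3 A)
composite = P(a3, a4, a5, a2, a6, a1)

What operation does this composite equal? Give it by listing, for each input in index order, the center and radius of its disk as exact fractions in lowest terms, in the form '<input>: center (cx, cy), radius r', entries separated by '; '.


a1: center (-367/1512, 1705/3024), radius 1/6804; a2: center (-1/4, 853/1512), radius 1/6048; a3: center (1/2, 1/2), radius 1/10; a4: center (-7/36, 4/9), radius 1/45; a5: center (-379/1512, 71/126), radius 1/4536; a6: center (-61/252, 853/1512), radius 1/6804

Only the slot chain above each a matters under E; compose those maps.
a3 passes through 1 substitution, ending at center (1/2, 1/2), radius 1/10
a4 passes through 2 substitutions, ending at center (-7/36, 4/9), radius 1/45
a5 passes through 4 substitutions, ending at center (-379/1512, 71/126), radius 1/4536
a2 passes through 4 substitutions, ending at center (-1/4, 853/1512), radius 1/6048
a6 passes through 4 substitutions, ending at center (-61/252, 853/1512), radius 1/6804
a1 passes through 4 substitutions, ending at center (-367/1512, 1705/3024), radius 1/6804


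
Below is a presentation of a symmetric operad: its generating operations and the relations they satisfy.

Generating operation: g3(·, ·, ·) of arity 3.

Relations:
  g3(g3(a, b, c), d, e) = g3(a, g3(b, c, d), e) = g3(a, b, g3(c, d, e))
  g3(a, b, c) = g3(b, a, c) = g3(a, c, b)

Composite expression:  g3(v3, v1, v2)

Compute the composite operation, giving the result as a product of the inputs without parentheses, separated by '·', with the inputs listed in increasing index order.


v1 · v2 · v3

With g3 associative and commutative, the v-input set is all that matters.
g3(v3, v1, v2) unparenthesizes to v3 · v1 · v2
commutativity sorts the factors: v1 · v2 · v3


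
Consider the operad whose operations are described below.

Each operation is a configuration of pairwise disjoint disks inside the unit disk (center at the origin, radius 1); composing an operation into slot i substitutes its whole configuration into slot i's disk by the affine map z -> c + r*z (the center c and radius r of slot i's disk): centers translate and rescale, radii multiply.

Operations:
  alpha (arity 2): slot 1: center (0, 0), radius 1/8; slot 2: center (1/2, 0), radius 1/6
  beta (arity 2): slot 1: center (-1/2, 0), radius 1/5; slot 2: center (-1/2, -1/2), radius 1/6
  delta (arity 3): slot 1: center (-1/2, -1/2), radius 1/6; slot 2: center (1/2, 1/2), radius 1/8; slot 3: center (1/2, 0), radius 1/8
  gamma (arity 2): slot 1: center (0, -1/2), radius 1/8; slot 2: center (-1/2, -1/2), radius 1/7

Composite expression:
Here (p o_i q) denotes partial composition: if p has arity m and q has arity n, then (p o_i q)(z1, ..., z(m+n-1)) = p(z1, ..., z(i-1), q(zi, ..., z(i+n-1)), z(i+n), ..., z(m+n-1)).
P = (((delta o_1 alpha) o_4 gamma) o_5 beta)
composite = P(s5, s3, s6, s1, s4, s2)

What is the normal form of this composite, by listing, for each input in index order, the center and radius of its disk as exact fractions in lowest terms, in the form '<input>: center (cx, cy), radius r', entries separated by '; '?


s1: center (1/2, -1/16), radius 1/64; s2: center (3/7, -1/14), radius 1/336; s3: center (-5/12, -1/2), radius 1/36; s4: center (3/7, -1/16), radius 1/280; s5: center (-1/2, -1/2), radius 1/48; s6: center (1/2, 1/2), radius 1/8

Follow each s-input down from delta: c' goes to c + r*c', radius to r*r'.
for s5, the 2-step affine chain lands on center (-1/2, -1/2), radius 1/48
for s3, the 2-step affine chain lands on center (-5/12, -1/2), radius 1/36
for s6, the 1-step affine chain lands on center (1/2, 1/2), radius 1/8
for s1, the 2-step affine chain lands on center (1/2, -1/16), radius 1/64
for s4, the 3-step affine chain lands on center (3/7, -1/16), radius 1/280
for s2, the 3-step affine chain lands on center (3/7, -1/14), radius 1/336


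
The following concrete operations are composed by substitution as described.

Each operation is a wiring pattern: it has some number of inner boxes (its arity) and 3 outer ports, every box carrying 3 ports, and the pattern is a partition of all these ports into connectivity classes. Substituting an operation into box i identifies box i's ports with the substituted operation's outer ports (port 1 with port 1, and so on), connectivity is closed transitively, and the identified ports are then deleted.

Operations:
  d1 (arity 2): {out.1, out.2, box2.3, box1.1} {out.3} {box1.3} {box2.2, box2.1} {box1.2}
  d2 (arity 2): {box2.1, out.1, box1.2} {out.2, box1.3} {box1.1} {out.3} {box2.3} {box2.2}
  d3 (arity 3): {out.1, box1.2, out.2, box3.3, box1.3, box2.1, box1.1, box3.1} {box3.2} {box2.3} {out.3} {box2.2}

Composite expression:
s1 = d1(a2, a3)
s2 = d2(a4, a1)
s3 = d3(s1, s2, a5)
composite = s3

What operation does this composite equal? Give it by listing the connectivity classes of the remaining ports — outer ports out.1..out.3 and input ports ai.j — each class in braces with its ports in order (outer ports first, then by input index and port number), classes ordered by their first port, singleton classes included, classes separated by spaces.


{out.1, out.2, a1.1, a2.1, a3.3, a4.2, a5.1, a5.3} {out.3} {a1.2} {a1.3} {a2.2} {a2.3} {a3.1, a3.2} {a4.1} {a4.3} {a5.2}

After gluing at d3, chains via deleted ports link the a-ports.
the subtree at d1 composes to {out.1, out.2, a2.1, a3.3} {out.3} {a2.2} {a2.3} {a3.1, a3.2} on (a2, a3); out.j = own outer ports
the subtree at d2 composes to {out.1, a1.1, a4.2} {out.2, a4.3} {out.3} {a1.2} {a1.3} {a4.1} on (a4, a1); out.j = own outer ports
the subtree at d3 composes to {out.1, out.2, a1.1, a2.1, a3.3, a4.2, a5.1, a5.3} {out.3} {a1.2} {a1.3} {a2.2} {a2.3} {a3.1, a3.2} {a4.1} {a4.3} {a5.2} on (a2, a3, a4, a1, a5); out.j = own outer ports


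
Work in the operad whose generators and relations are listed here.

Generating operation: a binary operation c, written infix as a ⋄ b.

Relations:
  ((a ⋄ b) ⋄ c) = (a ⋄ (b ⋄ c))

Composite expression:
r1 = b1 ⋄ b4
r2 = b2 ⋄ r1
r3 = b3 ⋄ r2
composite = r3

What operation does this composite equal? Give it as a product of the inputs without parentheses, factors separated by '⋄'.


b3 ⋄ b2 ⋄ b1 ⋄ b4

Every regrouping of c is equal, so read the b-inputs in written order.
(b1 ⋄ b4) spells out as b1 ⋄ b4
(b2 ⋄ (b1 ⋄ b4)) spells out as b2 ⋄ b1 ⋄ b4
(b3 ⋄ (b2 ⋄ (b1 ⋄ b4))) spells out as b3 ⋄ b2 ⋄ b1 ⋄ b4


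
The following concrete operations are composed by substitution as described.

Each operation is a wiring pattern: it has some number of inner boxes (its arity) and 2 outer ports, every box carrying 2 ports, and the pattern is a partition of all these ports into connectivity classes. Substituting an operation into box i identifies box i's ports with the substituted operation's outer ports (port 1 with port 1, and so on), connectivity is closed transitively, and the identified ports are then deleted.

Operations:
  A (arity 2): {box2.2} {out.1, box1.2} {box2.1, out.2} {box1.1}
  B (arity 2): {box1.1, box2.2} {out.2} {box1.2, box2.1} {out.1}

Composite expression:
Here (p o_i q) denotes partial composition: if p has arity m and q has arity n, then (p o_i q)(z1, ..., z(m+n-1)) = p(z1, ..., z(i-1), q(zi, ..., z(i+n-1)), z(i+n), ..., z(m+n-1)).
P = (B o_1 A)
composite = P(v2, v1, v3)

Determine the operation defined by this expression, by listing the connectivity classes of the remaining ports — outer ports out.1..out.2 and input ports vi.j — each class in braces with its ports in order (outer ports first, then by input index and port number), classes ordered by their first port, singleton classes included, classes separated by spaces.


{out.1} {out.2} {v1.1, v3.1} {v1.2} {v2.1} {v2.2, v3.2}

Substituting into B glues patterns; closure does the rest.
through A, on inputs (v2, v1): {out.1, v2.2} {out.2, v1.1} {v1.2} {v2.1} (out.j = stage outer ports)
through B, on inputs (v2, v1, v3): {out.1} {out.2} {v1.1, v3.1} {v1.2} {v2.1} {v2.2, v3.2} (out.j = stage outer ports)


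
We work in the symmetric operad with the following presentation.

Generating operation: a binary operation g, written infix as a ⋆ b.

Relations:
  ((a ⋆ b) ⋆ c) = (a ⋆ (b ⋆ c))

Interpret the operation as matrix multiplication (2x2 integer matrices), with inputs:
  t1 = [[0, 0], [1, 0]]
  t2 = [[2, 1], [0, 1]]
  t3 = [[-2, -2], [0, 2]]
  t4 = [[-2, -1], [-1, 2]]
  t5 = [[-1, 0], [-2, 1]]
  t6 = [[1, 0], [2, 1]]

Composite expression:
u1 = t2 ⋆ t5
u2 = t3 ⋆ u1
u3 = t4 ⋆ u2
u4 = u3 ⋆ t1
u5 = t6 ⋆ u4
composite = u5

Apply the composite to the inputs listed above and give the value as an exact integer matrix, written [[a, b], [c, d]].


[[6, 0], [20, 0]]

(t2 ⋆ t5) = [[-4, 1], [-2, 1]]
(t3 ⋆ (t2 ⋆ t5)) = [[12, -4], [-4, 2]]
(t4 ⋆ (t3 ⋆ (t2 ⋆ t5))) = [[-20, 6], [-20, 8]]
((t4 ⋆ (t3 ⋆ (t2 ⋆ t5))) ⋆ t1) = [[6, 0], [8, 0]]
(t6 ⋆ ((t4 ⋆ (t3 ⋆ (t2 ⋆ t5))) ⋆ t1)) = [[6, 0], [20, 0]]


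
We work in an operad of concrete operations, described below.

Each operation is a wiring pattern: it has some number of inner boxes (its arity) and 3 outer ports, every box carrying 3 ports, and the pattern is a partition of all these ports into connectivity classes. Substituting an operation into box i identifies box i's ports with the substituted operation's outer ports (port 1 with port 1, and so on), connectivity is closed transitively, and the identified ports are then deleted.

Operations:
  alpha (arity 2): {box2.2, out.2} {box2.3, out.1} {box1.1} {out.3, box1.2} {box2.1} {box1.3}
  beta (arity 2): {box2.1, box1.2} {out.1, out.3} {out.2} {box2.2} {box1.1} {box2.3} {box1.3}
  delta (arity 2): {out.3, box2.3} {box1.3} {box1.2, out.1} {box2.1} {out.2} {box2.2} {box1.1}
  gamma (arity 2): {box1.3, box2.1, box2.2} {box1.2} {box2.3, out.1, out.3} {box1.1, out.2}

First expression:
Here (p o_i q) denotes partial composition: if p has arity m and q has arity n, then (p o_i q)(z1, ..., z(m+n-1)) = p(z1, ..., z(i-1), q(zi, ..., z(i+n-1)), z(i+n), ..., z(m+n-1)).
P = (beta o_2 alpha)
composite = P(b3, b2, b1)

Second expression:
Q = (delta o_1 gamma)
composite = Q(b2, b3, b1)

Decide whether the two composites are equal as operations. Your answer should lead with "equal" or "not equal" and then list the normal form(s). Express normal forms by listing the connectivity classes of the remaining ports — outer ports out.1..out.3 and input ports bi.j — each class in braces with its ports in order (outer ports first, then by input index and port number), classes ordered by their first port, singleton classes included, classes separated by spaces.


not equal: they reduce to {out.1, out.3} {out.2} {b1.1} {b1.2} {b1.3, b3.2} {b2.1} {b2.2} {b2.3} {b3.1} {b3.3} and {out.1, b2.1} {out.2} {out.3, b1.3} {b1.1} {b1.2} {b2.2} {b2.3, b3.1, b3.2} {b3.3}

Reducing the first expression gives {out.1, out.3} {out.2} {b1.1} {b1.2} {b1.3, b3.2} {b2.1} {b2.2} {b2.3} {b3.1} {b3.3}
Reducing the second expression gives {out.1, b2.1} {out.2} {out.3, b1.3} {b1.1} {b1.2} {b2.2} {b2.3, b3.1, b3.2} {b3.3}
The normal forms differ: not equal.
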